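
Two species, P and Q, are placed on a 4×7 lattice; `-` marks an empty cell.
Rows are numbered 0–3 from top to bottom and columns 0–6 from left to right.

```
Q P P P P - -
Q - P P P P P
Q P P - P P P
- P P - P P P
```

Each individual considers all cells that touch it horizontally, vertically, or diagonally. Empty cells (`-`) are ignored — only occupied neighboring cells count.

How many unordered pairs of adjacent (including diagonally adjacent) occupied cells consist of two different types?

5

Scan each occupied cell's neighbors to the right and below (and the two forward diagonals) so each pair is counted once.
From row 0: 2 unlike of 15 pairs (running 2/15).
From row 1: 1 unlike of 17 pairs (running 3/32).
From row 2: 2 unlike of 16 pairs (running 5/48).
From row 3: 0 unlike of 3 pairs (running 5/51).
Total adjacent occupied pairs: 51; unlike-type pairs: 5.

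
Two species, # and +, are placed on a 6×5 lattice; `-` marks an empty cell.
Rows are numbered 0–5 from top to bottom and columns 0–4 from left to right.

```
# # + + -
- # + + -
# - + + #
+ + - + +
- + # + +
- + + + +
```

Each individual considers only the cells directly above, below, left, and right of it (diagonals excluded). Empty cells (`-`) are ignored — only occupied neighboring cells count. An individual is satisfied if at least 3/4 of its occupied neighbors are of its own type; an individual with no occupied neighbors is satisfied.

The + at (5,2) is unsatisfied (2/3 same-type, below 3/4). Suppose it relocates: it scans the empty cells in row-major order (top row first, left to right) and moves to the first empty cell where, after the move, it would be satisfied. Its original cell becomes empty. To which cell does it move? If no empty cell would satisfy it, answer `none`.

(0,4)

Vacating (5,2). Empty cells in order:
  (0,4): 1/1 same-type → satisfied — stop here.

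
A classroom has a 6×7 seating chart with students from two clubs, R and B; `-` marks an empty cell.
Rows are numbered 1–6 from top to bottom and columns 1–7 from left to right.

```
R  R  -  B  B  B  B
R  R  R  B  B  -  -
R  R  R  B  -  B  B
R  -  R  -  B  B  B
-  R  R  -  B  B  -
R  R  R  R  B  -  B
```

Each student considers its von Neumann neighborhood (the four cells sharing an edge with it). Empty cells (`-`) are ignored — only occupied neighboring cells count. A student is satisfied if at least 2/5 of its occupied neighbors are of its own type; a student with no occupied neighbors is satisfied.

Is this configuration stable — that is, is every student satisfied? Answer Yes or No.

(1,1)R 2/2 ✓
(1,2)R 2/2 ✓
(1,4)B 2/2 ✓
(1,5)B 3/3 ✓
(1,6)B 2/2 ✓
(1,7)B 1/1 ✓
(2,1)R 3/3 ✓
(2,2)R 4/4 ✓
(2,3)R 2/3 ✓
(2,4)B 3/4 ✓
(2,5)B 2/2 ✓
(3,1)R 3/3 ✓
(3,2)R 3/3 ✓
(3,3)R 3/4 ✓
(3,4)B 1/2 ✓
(3,6)B 2/2 ✓
(3,7)B 2/2 ✓
(4,1)R 1/1 ✓
(4,3)R 2/2 ✓
(4,5)B 2/2 ✓
(4,6)B 4/4 ✓
(4,7)B 2/2 ✓
(5,2)R 2/2 ✓
(5,3)R 3/3 ✓
(5,5)B 3/3 ✓
(5,6)B 2/2 ✓
(6,1)R 1/1 ✓
(6,2)R 3/3 ✓
(6,3)R 3/3 ✓
(6,4)R 1/2 ✓
(6,5)B 1/2 ✓
(6,7)B 0/0 ✓
All meet the threshold, so the configuration is stable.

Yes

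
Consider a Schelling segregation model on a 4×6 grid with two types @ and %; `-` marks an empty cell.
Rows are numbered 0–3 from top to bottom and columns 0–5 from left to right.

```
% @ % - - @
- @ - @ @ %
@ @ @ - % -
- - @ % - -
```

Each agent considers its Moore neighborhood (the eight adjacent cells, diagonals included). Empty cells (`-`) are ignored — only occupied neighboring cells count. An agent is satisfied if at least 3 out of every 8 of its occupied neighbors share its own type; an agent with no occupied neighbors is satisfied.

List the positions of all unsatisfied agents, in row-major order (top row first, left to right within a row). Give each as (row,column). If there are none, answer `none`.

Row 0: (0,0)% 0/2 unhappy · (0,1)@ 1/3 unhappy · (0,2)% 0/3 unhappy · (0,5)@ 1/2 ok
Row 1: (1,1)@ 4/6 ok · (1,3)@ 2/4 ok · (1,4)@ 2/4 ok · (1,5)% 1/3 unhappy
Row 2: (2,0)@ 2/2 ok · (2,1)@ 4/4 ok · (2,2)@ 4/5 ok · (2,4)% 2/4 ok
Row 3: (3,2)@ 2/3 ok · (3,3)% 1/3 unhappy

(0,0), (0,1), (0,2), (1,5), (3,3)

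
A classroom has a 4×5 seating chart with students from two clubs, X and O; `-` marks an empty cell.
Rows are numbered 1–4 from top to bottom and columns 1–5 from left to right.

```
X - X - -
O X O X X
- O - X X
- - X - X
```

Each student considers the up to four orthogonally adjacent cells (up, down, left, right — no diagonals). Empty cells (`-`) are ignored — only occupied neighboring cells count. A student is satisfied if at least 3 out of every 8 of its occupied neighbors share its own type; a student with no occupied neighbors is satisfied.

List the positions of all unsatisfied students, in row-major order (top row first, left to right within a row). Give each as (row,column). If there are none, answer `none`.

(1,1), (1,3), (2,1), (2,2), (2,3), (3,2)

(1,1)X 0/1 unhappy
(1,3)X 0/1 unhappy
(2,1)O 0/2 unhappy
(2,2)X 0/3 unhappy
(2,3)O 0/3 unhappy
(2,4)X 2/3 ok
(2,5)X 2/2 ok
(3,2)O 0/1 unhappy
(3,4)X 2/2 ok
(3,5)X 3/3 ok
(4,3)X 0/0 ok
(4,5)X 1/1 ok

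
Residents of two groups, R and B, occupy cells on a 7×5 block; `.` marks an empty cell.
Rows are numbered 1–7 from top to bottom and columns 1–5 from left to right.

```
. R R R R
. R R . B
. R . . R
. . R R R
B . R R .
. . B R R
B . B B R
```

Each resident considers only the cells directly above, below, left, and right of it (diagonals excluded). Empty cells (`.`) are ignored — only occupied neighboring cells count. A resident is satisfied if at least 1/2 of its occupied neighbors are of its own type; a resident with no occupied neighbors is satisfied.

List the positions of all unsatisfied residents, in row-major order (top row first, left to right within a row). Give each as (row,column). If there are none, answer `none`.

(1,2)R 2/2 ok
(1,3)R 3/3 ok
(1,4)R 2/2 ok
(1,5)R 1/2 ok
(2,2)R 3/3 ok
(2,3)R 2/2 ok
(2,5)B 0/2 unhappy
(3,2)R 1/1 ok
(3,5)R 1/2 ok
(4,3)R 2/2 ok
(4,4)R 3/3 ok
(4,5)R 2/2 ok
(5,1)B 0/0 ok
(5,3)R 2/3 ok
(5,4)R 3/3 ok
(6,3)B 1/3 unhappy
(6,4)R 2/4 ok
(6,5)R 2/2 ok
(7,1)B 0/0 ok
(7,3)B 2/2 ok
(7,4)B 1/3 unhappy
(7,5)R 1/2 ok

(2,5), (6,3), (7,4)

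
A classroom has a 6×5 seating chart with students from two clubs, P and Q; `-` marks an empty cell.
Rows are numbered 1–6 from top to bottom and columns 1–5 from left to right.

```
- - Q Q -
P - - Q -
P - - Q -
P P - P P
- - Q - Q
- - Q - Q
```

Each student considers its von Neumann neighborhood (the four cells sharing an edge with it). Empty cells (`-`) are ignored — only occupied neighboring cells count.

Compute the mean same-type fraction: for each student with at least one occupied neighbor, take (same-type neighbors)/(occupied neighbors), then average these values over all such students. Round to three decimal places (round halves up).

(1,3)Q 1/1
(1,4)Q 2/2
(2,1)P 1/1
(2,4)Q 2/2
(3,1)P 2/2
(3,4)Q 1/2
(4,1)P 2/2
(4,2)P 1/1
(4,4)P 1/2
(4,5)P 1/2
(5,3)Q 1/1
(5,5)Q 1/2
(6,3)Q 1/1
(6,5)Q 1/1
Sum over 14 students: 1/1 + 2/2 + 1/1 + 2/2 + 2/2 + 1/2 + 2/2 + 1/1 + 1/2 + 1/2 + 1/1 + 1/2 + 1/1 + 1/1 = 12; mean = 12 ÷ 14 = 6/7 = 0.857142… → 0.857.

0.857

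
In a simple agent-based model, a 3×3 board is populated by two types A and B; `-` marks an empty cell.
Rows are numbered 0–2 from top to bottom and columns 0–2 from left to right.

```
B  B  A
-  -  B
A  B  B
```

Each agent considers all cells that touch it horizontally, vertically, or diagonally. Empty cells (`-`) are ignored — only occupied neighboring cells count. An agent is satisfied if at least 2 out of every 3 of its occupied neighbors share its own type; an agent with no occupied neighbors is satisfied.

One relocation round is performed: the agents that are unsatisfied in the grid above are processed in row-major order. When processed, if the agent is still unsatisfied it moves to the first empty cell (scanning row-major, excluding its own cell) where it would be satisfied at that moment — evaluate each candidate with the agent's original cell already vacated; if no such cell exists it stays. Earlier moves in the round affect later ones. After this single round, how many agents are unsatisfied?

Initially unsatisfied (in order): (0,2), (2,0).
  (0,2): no empty cell satisfies it; stays.
  (2,0): no empty cell satisfies it; stays.
Resulting grid:
B B A
- - B
A B B
Unsatisfied now: (0,2), (2,0).

2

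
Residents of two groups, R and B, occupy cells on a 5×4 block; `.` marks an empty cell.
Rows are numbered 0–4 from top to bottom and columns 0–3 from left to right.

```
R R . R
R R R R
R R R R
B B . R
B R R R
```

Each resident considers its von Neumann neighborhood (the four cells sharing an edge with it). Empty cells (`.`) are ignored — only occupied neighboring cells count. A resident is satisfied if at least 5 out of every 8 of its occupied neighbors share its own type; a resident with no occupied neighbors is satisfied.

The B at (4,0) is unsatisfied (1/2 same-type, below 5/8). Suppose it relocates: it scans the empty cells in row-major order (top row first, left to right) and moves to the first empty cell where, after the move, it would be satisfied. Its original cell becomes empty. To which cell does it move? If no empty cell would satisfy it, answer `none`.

Vacating (4,0). Empty cells in order:
  (0,2): 0/3 same-type → still unsatisfied.
  (3,2): 1/4 same-type → still unsatisfied.

none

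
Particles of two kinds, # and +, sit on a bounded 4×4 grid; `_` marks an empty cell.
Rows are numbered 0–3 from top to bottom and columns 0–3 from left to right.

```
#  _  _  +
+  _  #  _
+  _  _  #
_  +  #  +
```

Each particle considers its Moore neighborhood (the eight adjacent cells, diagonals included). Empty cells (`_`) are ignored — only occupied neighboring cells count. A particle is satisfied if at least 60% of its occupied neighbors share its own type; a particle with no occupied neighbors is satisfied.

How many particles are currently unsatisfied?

(0,0)# 0/1 ✗
(0,3)+ 0/1 ✗
(1,0)+ 1/2 ✗
(1,2)# 1/2 ✗
(2,0)+ 2/2 ✓
(2,3)# 2/3 ✓
(3,1)+ 1/2 ✗
(3,2)# 1/3 ✗
(3,3)+ 0/2 ✗
Unsatisfied: (0,0), (0,3), (1,0), (1,2), (3,1), (3,2), (3,3) — 7 in total.

7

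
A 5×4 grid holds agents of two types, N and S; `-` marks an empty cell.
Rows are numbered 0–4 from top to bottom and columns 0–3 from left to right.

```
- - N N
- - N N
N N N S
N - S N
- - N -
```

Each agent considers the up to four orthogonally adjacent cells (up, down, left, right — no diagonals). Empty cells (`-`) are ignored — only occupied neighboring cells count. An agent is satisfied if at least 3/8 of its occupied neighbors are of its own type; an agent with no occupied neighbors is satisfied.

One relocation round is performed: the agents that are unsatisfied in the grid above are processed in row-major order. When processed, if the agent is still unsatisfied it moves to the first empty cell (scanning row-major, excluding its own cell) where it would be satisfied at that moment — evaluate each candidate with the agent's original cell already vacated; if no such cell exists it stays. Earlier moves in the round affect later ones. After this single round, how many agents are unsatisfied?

Initially unsatisfied (in order): (2,3), (3,2), (3,3), (4,2).
  (2,3) → (0,0).
  (3,2) → (0,1).
  (3,3): now satisfied by earlier moves; stays.
  (4,2): now satisfied by earlier moves; stays.
Resulting grid:
S S N N
- - N N
N N N -
N - - N
- - N -
All satisfied now.

0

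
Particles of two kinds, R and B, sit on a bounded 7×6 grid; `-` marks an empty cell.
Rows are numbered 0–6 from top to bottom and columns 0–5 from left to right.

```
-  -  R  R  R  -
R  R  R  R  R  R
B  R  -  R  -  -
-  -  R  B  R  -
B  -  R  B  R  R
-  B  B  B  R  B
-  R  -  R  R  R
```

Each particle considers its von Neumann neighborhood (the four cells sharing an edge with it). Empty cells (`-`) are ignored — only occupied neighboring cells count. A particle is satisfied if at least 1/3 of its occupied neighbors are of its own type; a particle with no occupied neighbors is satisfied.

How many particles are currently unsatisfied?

4

Row 0: (0,2)R 2/2 ok · (0,3)R 3/3 ok · (0,4)R 2/2 ok
Row 1: (1,0)R 1/2 ok · (1,1)R 3/3 ok · (1,2)R 3/3 ok · (1,3)R 4/4 ok · (1,4)R 3/3 ok · (1,5)R 1/1 ok
Row 2: (2,0)B 0/2 unhappy · (2,1)R 1/2 ok · (2,3)R 1/2 ok
Row 3: (3,2)R 1/2 ok · (3,3)B 1/4 unhappy · (3,4)R 1/2 ok
Row 4: (4,0)B 0/0 ok · (4,2)R 1/3 ok · (4,3)B 2/4 ok · (4,4)R 3/4 ok · (4,5)R 1/2 ok
Row 5: (5,1)B 1/2 ok · (5,2)B 2/3 ok · (5,3)B 2/4 ok · (5,4)R 2/4 ok · (5,5)B 0/3 unhappy
Row 6: (6,1)R 0/1 unhappy · (6,3)R 1/2 ok · (6,4)R 3/3 ok · (6,5)R 1/2 ok
Unsatisfied: (2,0), (3,3), (5,5), (6,1) — 4 in total.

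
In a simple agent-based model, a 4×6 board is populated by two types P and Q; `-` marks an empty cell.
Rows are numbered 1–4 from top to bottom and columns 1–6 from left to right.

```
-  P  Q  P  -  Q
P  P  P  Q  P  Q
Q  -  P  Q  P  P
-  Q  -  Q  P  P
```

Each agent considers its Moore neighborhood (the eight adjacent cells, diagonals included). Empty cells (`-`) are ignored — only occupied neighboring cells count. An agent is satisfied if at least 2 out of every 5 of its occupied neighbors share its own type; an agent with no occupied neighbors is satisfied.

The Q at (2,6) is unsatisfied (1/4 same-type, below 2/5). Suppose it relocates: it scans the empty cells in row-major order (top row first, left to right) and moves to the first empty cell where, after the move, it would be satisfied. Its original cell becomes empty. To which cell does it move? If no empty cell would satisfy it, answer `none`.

Vacating (2,6). Empty cells in order:
  (1,1): 0/3 same-type → still unsatisfied.
  (1,5): 2/4 same-type → satisfied — stop here.

(1,5)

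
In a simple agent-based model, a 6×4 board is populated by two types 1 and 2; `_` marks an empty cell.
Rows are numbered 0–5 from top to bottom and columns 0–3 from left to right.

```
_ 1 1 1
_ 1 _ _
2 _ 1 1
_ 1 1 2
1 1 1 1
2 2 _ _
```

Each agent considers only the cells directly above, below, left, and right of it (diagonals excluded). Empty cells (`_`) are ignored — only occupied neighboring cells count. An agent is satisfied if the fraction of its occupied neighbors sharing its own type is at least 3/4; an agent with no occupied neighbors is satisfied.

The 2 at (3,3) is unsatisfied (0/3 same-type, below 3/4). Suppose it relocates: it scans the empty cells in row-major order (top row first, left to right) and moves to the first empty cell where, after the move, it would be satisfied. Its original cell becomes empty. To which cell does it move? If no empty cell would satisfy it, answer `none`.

none

Vacating (3,3). Empty cells in order:
  (0,0): 0/1 same-type → still unsatisfied.
  (1,0): 1/2 same-type → still unsatisfied.
  (1,2): 0/3 same-type → still unsatisfied.
  (1,3): 0/2 same-type → still unsatisfied.
  (2,1): 1/4 same-type → still unsatisfied.
  (3,0): 1/3 same-type → still unsatisfied.
  (5,2): 1/2 same-type → still unsatisfied.
  (5,3): 0/1 same-type → still unsatisfied.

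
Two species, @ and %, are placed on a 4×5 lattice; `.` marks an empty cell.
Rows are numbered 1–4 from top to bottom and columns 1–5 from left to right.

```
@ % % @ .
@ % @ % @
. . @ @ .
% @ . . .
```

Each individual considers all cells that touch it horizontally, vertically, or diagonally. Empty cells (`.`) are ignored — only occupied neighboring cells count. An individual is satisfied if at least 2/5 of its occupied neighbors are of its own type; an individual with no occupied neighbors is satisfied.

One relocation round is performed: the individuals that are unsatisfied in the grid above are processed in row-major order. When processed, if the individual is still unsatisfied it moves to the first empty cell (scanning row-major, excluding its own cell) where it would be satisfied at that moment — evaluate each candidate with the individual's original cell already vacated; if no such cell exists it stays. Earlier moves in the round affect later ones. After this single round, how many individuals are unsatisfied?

Initially unsatisfied (in order): (1,1), (2,1), (2,2), (2,4), (4,1).
  (1,1) → (1,5).
  (2,1) → (3,2).
  (2,2): now satisfied by earlier moves; stays.
  (2,4) → (1,1).
  (4,1) → (2,1).
Resulting grid:
% % % @ @
% % @ . @
. @ @ @ .
. @ . . .
All satisfied now.

0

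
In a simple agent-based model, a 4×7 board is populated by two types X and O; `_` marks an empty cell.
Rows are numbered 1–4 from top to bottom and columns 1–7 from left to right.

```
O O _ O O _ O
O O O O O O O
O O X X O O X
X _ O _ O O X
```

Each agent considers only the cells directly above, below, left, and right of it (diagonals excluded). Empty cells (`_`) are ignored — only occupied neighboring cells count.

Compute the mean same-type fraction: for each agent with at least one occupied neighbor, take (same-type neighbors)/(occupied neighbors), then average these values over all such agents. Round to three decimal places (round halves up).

(1,1)O 2/2
(1,2)O 2/2
(1,4)O 2/2
(1,5)O 2/2
(1,7)O 1/1
(2,1)O 3/3
(2,2)O 4/4
(2,3)O 2/3
(2,4)O 3/4
(2,5)O 4/4
(2,6)O 3/3
(2,7)O 2/3
(3,1)O 2/3
(3,2)O 2/3
(3,3)X 1/4
(3,4)X 1/3
(3,5)O 3/4
(3,6)O 3/4
(3,7)X 1/3
(4,1)X 0/1
(4,3)O 0/1
(4,5)O 2/2
(4,6)O 2/3
(4,7)X 1/2
Sum over 24 agents: 2/2 + 2/2 + 2/2 + 2/2 + 1/1 + 3/3 + 4/4 + 2/3 + 3/4 + 4/4 + 3/3 + 2/3 + 2/3 + 2/3 + 1/4 + 1/3 + 3/4 + 3/4 + 1/3 + 0/1 + 0/1 + 2/2 + 2/3 + 1/2 = 17; mean = 17 ÷ 24 = 17/24 = 0.708333… → 0.708.

0.708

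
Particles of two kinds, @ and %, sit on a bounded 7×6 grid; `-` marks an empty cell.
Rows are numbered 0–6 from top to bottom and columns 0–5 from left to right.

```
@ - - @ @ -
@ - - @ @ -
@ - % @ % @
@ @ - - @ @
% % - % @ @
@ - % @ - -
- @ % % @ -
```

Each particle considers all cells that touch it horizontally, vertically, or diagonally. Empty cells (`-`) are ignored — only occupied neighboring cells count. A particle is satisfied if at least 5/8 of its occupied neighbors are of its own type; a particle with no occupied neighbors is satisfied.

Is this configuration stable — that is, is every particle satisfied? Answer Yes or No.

(0,0)@ 1/1 satisfied
(0,3)@ 3/3 satisfied
(0,4)@ 3/3 satisfied
(1,0)@ 2/2 satisfied
(1,3)@ 4/6 satisfied
(1,4)@ 5/6 satisfied
(2,0)@ 3/3 satisfied
(2,2)% 0/3 not
(2,3)@ 3/5 not
(2,4)% 0/6 not
(2,5)@ 3/4 satisfied
(3,0)@ 2/4 not
(3,1)@ 2/5 not
(3,4)@ 5/7 satisfied
(3,5)@ 4/5 satisfied
(4,0)% 1/4 not
(4,1)% 2/5 not
(4,3)% 1/4 not
(4,4)@ 4/5 satisfied
(4,5)@ 3/3 satisfied
(5,0)@ 1/3 not
(5,2)% 4/6 satisfied
(5,3)@ 2/6 not
(6,1)@ 1/3 not
(6,2)% 2/4 not
(6,3)% 2/4 not
(6,4)@ 1/2 not
For instance (2,2) has only 0/3 same-type neighbors, below 5/8.

No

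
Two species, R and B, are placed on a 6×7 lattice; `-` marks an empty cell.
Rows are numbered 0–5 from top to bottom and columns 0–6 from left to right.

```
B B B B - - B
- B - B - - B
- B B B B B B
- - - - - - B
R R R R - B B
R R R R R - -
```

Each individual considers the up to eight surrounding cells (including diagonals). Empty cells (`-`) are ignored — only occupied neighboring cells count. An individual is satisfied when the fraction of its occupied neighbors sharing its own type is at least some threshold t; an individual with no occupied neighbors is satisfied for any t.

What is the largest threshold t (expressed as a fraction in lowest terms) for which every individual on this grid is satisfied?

2/3

(0,0)B 2/2
(0,1)B 3/3
(0,2)B 4/4
(0,3)B 2/2
(0,6)B 1/1
(1,1)B 5/5
(1,3)B 5/5
(1,6)B 3/3
(2,1)B 2/2
(2,2)B 4/4
(2,3)B 3/3
(2,4)B 3/3
(2,5)B 4/4
(2,6)B 3/3
(3,6)B 4/4
(4,0)R 3/3
(4,1)R 5/5
(4,2)R 5/5
(4,3)R 4/4
(4,5)B 2/3
(4,6)B 2/2
(5,0)R 3/3
(5,1)R 5/5
(5,2)R 5/5
(5,3)R 4/4
(5,4)R 2/3
The smallest same-type fraction is 2/3 at (4,5), which reduces to 2/3. Any threshold above that leaves this individual unsatisfied.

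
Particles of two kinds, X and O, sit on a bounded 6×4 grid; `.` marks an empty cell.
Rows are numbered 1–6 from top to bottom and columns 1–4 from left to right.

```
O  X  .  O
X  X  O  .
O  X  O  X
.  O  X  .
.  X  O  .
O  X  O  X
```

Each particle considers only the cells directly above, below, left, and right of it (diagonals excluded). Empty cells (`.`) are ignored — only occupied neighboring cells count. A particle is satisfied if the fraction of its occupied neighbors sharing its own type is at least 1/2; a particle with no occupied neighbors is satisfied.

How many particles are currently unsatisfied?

14

Row 1: (1,1)O 0/2 unhappy · (1,2)X 1/2 ok · (1,4)O 0/0 ok
Row 2: (2,1)X 1/3 unhappy · (2,2)X 3/4 ok · (2,3)O 1/2 ok
Row 3: (3,1)O 0/2 unhappy · (3,2)X 1/4 unhappy · (3,3)O 1/4 unhappy · (3,4)X 0/1 unhappy
Row 4: (4,2)O 0/3 unhappy · (4,3)X 0/3 unhappy
Row 5: (5,2)X 1/3 unhappy · (5,3)O 1/3 unhappy
Row 6: (6,1)O 0/1 unhappy · (6,2)X 1/3 unhappy · (6,3)O 1/3 unhappy · (6,4)X 0/1 unhappy
Unsatisfied: (1,1), (2,1), (3,1), (3,2), (3,3), (3,4), (4,2), (4,3), (5,2), (5,3), (6,1), (6,2), (6,3), (6,4) — 14 in total.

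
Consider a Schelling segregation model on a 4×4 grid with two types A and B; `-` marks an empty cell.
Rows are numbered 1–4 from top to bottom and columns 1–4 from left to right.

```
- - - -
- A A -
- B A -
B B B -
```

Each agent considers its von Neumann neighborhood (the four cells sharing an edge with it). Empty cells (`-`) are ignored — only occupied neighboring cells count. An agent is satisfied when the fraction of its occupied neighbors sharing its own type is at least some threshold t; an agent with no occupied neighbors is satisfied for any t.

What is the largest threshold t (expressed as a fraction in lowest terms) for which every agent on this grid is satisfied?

1/3

(2,2)A 1/2
(2,3)A 2/2
(3,2)B 1/3
(3,3)A 1/3
(4,1)B 1/1
(4,2)B 3/3
(4,3)B 1/2
The smallest same-type fraction is 1/3 at (3,2), which reduces to 1/3. Any threshold above that leaves this agent unsatisfied.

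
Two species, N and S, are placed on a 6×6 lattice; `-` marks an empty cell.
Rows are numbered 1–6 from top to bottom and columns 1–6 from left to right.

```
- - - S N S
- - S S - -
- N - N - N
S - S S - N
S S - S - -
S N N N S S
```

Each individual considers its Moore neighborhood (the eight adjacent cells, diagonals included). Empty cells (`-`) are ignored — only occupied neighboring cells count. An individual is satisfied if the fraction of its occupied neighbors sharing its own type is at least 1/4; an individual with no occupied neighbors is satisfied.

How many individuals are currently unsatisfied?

4

(1,4)S 2/3 ok
(1,5)N 0/3 unhappy
(1,6)S 0/1 unhappy
(2,3)S 2/4 ok
(2,4)S 2/4 ok
(3,2)N 0/3 unhappy
(3,4)N 0/4 unhappy
(3,6)N 1/1 ok
(4,1)S 2/3 ok
(4,3)S 3/5 ok
(4,4)S 2/3 ok
(4,6)N 1/1 ok
(5,1)S 3/4 ok
(5,2)S 4/6 ok
(5,4)S 3/5 ok
(6,1)S 2/3 ok
(6,2)N 1/4 ok
(6,3)N 2/4 ok
(6,4)N 1/3 ok
(6,5)S 2/3 ok
(6,6)S 1/1 ok
Unsatisfied: (1,5), (1,6), (3,2), (3,4) — 4 in total.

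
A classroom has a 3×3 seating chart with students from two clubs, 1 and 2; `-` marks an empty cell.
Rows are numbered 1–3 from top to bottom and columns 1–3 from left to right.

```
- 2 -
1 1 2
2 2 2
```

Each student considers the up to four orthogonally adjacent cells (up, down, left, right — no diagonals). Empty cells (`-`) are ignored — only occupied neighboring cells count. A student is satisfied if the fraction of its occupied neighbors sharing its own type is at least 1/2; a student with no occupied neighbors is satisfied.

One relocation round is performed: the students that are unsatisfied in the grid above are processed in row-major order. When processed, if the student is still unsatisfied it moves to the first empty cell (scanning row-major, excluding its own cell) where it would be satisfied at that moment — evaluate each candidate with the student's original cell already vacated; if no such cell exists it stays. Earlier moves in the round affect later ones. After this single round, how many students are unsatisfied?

0

Initially unsatisfied (in order): (1,2), (2,2).
  (1,2) → (1,3).
  (2,2) → (1,1).
Resulting grid:
1 - 2
1 - 2
2 2 2
All satisfied now.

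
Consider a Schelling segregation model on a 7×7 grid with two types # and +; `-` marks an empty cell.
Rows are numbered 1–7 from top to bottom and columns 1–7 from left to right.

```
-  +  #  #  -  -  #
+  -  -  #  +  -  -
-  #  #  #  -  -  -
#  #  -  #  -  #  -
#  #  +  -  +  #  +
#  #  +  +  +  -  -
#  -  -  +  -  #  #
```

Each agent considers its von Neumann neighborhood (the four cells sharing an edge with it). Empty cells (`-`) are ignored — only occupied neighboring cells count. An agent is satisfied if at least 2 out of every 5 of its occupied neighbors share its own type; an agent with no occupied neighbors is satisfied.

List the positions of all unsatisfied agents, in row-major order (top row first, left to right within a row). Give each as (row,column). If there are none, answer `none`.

Row 1: (1,2)+ 0/1 ✗ · (1,3)# 1/2 ✓ · (1,4)# 2/2 ✓ · (1,7)# 0/0 ✓
Row 2: (2,1)+ 0/0 ✓ · (2,4)# 2/3 ✓ · (2,5)+ 0/1 ✗
Row 3: (3,2)# 2/2 ✓ · (3,3)# 2/2 ✓ · (3,4)# 3/3 ✓
Row 4: (4,1)# 2/2 ✓ · (4,2)# 3/3 ✓ · (4,4)# 1/1 ✓ · (4,6)# 1/1 ✓
Row 5: (5,1)# 3/3 ✓ · (5,2)# 3/4 ✓ · (5,3)+ 1/2 ✓ · (5,5)+ 1/2 ✓ · (5,6)# 1/3 ✗ · (5,7)+ 0/1 ✗
Row 6: (6,1)# 3/3 ✓ · (6,2)# 2/3 ✓ · (6,3)+ 2/3 ✓ · (6,4)+ 3/3 ✓ · (6,5)+ 2/2 ✓
Row 7: (7,1)# 1/1 ✓ · (7,4)+ 1/1 ✓ · (7,6)# 1/1 ✓ · (7,7)# 1/1 ✓

(1,2), (2,5), (5,6), (5,7)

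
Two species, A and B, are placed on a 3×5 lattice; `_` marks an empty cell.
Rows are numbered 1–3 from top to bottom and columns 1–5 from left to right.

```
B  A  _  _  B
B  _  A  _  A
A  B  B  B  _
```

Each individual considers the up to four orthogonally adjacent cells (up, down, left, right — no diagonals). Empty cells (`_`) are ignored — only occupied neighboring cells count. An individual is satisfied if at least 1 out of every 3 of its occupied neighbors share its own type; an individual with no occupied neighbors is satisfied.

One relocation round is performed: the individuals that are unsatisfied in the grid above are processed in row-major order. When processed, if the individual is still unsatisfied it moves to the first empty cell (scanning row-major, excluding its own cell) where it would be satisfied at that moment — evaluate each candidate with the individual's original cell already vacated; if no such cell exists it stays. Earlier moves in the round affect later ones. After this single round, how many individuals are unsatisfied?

Initially unsatisfied (in order): (1,2), (1,5), (2,3), (2,5), (3,1).
  (1,2) → (1,3).
  (1,5) → (1,2).
  (2,3): now satisfied by earlier moves; stays.
  (2,5): now satisfied by earlier moves; stays.
  (3,1) → (1,4).
Resulting grid:
B B A A _
B _ A _ A
_ B B B _
All satisfied now.

0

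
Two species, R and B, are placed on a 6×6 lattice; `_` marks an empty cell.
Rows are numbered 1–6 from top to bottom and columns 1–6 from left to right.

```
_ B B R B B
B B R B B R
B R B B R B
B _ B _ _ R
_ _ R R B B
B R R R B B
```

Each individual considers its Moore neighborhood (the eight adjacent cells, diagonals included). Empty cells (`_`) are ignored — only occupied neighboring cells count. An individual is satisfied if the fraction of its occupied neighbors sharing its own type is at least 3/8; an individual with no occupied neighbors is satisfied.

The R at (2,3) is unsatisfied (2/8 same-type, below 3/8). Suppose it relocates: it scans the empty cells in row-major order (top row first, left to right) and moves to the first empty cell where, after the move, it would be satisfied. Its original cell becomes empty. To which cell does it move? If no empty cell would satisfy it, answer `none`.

Vacating (2,3). Empty cells in order:
  (1,1): 0/3 same-type → still unsatisfied.
  (4,2): 2/6 same-type → still unsatisfied.
  (4,4): 3/7 same-type → satisfied — stop here.

(4,4)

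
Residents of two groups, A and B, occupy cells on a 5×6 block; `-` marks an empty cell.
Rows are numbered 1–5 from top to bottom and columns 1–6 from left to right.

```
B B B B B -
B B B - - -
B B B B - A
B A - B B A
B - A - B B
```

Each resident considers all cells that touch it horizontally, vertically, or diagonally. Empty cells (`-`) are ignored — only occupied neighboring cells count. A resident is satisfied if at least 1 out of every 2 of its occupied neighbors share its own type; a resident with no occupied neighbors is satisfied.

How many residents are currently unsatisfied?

Row 1: (1,1)B 3/3 ✓ · (1,2)B 5/5 ✓ · (1,3)B 4/4 ✓ · (1,4)B 3/3 ✓ · (1,5)B 1/1 ✓
Row 2: (2,1)B 5/5 ✓ · (2,2)B 8/8 ✓ · (2,3)B 7/7 ✓
Row 3: (3,1)B 4/5 ✓ · (3,2)B 6/7 ✓ · (3,3)B 5/6 ✓ · (3,4)B 4/4 ✓ · (3,6)A 1/2 ✓
Row 4: (4,1)B 3/4 ✓ · (4,2)A 1/6 ✗ · (4,4)B 4/5 ✓ · (4,5)B 4/6 ✓ · (4,6)A 1/4 ✗
Row 5: (5,1)B 1/2 ✓ · (5,3)A 1/2 ✓ · (5,5)B 3/4 ✓ · (5,6)B 2/3 ✓
Unsatisfied: (4,2), (4,6) — 2 in total.

2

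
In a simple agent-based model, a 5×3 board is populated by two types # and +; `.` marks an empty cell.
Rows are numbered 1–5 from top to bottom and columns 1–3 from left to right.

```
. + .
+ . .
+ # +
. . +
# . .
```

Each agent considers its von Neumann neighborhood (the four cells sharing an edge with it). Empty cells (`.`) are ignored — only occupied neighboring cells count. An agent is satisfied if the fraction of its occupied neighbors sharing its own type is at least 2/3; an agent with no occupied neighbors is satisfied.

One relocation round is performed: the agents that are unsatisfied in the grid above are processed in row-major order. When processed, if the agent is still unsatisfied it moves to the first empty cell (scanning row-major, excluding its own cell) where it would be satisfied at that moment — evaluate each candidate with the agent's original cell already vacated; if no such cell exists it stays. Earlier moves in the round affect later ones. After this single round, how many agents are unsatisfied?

Initially unsatisfied (in order): (3,1), (3,2), (3,3).
  (3,1) → (1,1).
  (3,2) → (4,1).
  (3,3): now satisfied by earlier moves; stays.
Resulting grid:
+ + .
+ . .
. . +
# . +
# . .
All satisfied now.

0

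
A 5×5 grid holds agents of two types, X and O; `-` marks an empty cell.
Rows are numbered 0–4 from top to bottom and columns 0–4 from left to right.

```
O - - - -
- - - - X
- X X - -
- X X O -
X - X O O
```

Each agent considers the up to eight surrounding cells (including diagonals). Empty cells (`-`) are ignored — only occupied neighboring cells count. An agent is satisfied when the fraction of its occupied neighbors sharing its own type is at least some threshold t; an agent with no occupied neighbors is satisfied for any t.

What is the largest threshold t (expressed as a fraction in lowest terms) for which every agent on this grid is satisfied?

2/5

Row 0: (0,0)O — no occupied neighbors
Row 1: (1,4)X — no occupied neighbors
Row 2: (2,1)X 3/3 · (2,2)X 3/4
Row 3: (3,1)X 5/5 · (3,2)X 4/6 · (3,3)O 2/5
Row 4: (4,0)X 1/1 · (4,2)X 2/4 · (4,3)O 2/4 · (4,4)O 2/2
The smallest same-type fraction is 2/5 at (3,3), which reduces to 2/5. Any threshold above that leaves this agent unsatisfied.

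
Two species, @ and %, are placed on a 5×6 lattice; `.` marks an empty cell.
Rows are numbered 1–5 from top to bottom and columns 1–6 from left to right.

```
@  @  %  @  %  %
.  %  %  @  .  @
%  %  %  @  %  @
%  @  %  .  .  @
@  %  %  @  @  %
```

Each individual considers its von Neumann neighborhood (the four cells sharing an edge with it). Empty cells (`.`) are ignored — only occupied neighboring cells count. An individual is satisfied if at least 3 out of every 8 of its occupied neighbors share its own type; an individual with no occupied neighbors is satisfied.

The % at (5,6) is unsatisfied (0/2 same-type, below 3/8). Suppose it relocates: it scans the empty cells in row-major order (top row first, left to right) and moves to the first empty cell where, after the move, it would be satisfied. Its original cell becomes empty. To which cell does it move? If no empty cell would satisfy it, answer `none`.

Vacating (5,6). Empty cells in order:
  (2,1): 2/3 same-type → satisfied — stop here.

(2,1)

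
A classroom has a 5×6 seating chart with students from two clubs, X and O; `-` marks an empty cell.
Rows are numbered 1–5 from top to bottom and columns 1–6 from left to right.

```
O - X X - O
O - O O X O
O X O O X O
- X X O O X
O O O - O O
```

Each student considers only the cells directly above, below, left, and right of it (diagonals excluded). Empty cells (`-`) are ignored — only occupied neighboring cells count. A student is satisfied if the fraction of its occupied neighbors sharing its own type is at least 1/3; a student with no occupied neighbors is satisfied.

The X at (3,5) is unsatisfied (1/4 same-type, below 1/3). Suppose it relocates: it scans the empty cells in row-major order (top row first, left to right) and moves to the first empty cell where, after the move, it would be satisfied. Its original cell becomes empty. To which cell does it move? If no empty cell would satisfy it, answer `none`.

Vacating (3,5). Empty cells in order:
  (1,2): 1/2 same-type → satisfied — stop here.

(1,2)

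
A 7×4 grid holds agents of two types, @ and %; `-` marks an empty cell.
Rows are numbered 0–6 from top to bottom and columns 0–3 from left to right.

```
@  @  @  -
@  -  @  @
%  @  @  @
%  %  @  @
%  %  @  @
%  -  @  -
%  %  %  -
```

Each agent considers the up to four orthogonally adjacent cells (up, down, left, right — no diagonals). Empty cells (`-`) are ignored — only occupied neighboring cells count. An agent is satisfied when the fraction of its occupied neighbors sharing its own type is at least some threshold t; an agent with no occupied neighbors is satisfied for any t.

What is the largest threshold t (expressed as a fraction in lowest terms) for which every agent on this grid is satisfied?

(0,0)@ 2/2
(0,1)@ 2/2
(0,2)@ 2/2
(1,0)@ 1/2
(1,2)@ 3/3
(1,3)@ 2/2
(2,0)% 1/3
(2,1)@ 1/3
(2,2)@ 4/4
(2,3)@ 3/3
(3,0)% 3/3
(3,1)% 2/4
(3,2)@ 3/4
(3,3)@ 3/3
(4,0)% 3/3
(4,1)% 2/3
(4,2)@ 3/4
(4,3)@ 2/2
(5,0)% 2/2
(5,2)@ 1/2
(6,0)% 2/2
(6,1)% 2/2
(6,2)% 1/2
The smallest same-type fraction is 1/3 at (2,0), which reduces to 1/3. Any threshold above that leaves this agent unsatisfied.

1/3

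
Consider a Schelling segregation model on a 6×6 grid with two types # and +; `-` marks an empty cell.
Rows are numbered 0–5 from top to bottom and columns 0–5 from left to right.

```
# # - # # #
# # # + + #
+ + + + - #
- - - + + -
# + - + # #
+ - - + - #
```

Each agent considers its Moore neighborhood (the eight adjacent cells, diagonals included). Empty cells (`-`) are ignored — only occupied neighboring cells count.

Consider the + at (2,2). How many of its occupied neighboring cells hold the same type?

Occupied neighbors of (2,2): (1,1)=#, (1,2)=#, (1,3)=+, (2,1)=+, (2,3)=+, (3,3)=+.
Same type (+): 4 of 6.

4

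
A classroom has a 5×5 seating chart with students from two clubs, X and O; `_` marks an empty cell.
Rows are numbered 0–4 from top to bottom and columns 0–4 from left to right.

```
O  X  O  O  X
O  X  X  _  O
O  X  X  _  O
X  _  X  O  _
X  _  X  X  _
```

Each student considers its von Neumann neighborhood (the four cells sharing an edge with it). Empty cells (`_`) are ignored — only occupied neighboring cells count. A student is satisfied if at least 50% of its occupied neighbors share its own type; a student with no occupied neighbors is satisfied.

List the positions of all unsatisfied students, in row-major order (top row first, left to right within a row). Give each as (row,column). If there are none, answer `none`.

(0,0)O 1/2 ok
(0,1)X 1/3 unhappy
(0,2)O 1/3 unhappy
(0,3)O 1/2 ok
(0,4)X 0/2 unhappy
(1,0)O 2/3 ok
(1,1)X 3/4 ok
(1,2)X 2/3 ok
(1,4)O 1/2 ok
(2,0)O 1/3 unhappy
(2,1)X 2/3 ok
(2,2)X 3/3 ok
(2,4)O 1/1 ok
(3,0)X 1/2 ok
(3,2)X 2/3 ok
(3,3)O 0/2 unhappy
(4,0)X 1/1 ok
(4,2)X 2/2 ok
(4,3)X 1/2 ok

(0,1), (0,2), (0,4), (2,0), (3,3)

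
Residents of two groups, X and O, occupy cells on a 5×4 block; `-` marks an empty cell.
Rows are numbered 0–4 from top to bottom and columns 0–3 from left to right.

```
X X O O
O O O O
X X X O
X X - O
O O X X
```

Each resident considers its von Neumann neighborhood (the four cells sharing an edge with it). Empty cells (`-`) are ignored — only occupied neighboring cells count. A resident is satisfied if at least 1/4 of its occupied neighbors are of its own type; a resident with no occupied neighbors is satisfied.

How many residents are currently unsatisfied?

0

Row 0: (0,0)X 1/2 ✓ · (0,1)X 1/3 ✓ · (0,2)O 2/3 ✓ · (0,3)O 2/2 ✓
Row 1: (1,0)O 1/3 ✓ · (1,1)O 2/4 ✓ · (1,2)O 3/4 ✓ · (1,3)O 3/3 ✓
Row 2: (2,0)X 2/3 ✓ · (2,1)X 3/4 ✓ · (2,2)X 1/3 ✓ · (2,3)O 2/3 ✓
Row 3: (3,0)X 2/3 ✓ · (3,1)X 2/3 ✓ · (3,3)O 1/2 ✓
Row 4: (4,0)O 1/2 ✓ · (4,1)O 1/3 ✓ · (4,2)X 1/2 ✓ · (4,3)X 1/2 ✓
Every one meets the threshold.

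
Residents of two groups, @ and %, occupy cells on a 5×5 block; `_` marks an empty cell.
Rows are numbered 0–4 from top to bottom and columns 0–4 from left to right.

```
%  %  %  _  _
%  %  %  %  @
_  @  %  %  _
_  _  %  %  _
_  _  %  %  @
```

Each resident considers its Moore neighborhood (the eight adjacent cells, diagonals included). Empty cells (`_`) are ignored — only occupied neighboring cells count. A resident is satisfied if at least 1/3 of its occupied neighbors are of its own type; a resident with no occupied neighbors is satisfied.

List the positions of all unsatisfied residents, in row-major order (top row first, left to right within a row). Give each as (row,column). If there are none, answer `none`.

(1,4), (2,1), (4,4)

(0,0)% 3/3 ok
(0,1)% 5/5 ok
(0,2)% 4/4 ok
(1,0)% 3/4 ok
(1,1)% 6/7 ok
(1,2)% 6/7 ok
(1,3)% 4/5 ok
(1,4)@ 0/2 unhappy
(2,1)@ 0/5 unhappy
(2,2)% 6/7 ok
(2,3)% 5/6 ok
(3,2)% 5/6 ok
(3,3)% 5/6 ok
(4,2)% 3/3 ok
(4,3)% 3/4 ok
(4,4)@ 0/2 unhappy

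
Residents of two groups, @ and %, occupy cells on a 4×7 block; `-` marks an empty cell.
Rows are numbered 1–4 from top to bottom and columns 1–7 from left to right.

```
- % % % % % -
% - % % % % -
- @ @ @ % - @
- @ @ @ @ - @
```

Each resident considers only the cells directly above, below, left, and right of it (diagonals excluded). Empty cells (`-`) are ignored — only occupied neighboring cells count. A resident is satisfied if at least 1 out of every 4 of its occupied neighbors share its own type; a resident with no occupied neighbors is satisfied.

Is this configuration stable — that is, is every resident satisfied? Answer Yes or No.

Row 1: (1,2)% 1/1 satisfied · (1,3)% 3/3 satisfied · (1,4)% 3/3 satisfied · (1,5)% 3/3 satisfied · (1,6)% 2/2 satisfied
Row 2: (2,1)% 0/0 satisfied · (2,3)% 2/3 satisfied · (2,4)% 3/4 satisfied · (2,5)% 4/4 satisfied · (2,6)% 2/2 satisfied
Row 3: (3,2)@ 2/2 satisfied · (3,3)@ 3/4 satisfied · (3,4)@ 2/4 satisfied · (3,5)% 1/3 satisfied · (3,7)@ 1/1 satisfied
Row 4: (4,2)@ 2/2 satisfied · (4,3)@ 3/3 satisfied · (4,4)@ 3/3 satisfied · (4,5)@ 1/2 satisfied · (4,7)@ 1/1 satisfied
All meet the threshold, so the configuration is stable.

Yes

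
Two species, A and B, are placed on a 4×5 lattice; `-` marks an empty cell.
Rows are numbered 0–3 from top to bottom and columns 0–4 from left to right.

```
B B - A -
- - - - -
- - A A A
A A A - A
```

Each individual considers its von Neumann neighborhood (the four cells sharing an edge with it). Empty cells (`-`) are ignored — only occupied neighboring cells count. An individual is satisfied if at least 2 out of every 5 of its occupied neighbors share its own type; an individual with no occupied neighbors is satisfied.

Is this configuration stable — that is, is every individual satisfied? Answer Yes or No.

Yes

Row 0: (0,0)B 1/1 satisfied · (0,1)B 1/1 satisfied · (0,3)A 0/0 satisfied
Row 2: (2,2)A 2/2 satisfied · (2,3)A 2/2 satisfied · (2,4)A 2/2 satisfied
Row 3: (3,0)A 1/1 satisfied · (3,1)A 2/2 satisfied · (3,2)A 2/2 satisfied · (3,4)A 1/1 satisfied
All meet the threshold, so the configuration is stable.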